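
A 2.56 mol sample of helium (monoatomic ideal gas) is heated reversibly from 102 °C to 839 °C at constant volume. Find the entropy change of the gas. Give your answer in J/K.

ΔS = 34.7 J/K

In kelvin: T₁ = 375.15 K, T₂ = 1112.15 K. At constant volume, ΔS = nC_V ln(T₂/T₁) with C_V = 3R/2 = 12.47 J mol⁻¹ K⁻¹.
ΔS = 2.56 × 12.47 × ln(1112.15/375.15) = 34.7 J/K.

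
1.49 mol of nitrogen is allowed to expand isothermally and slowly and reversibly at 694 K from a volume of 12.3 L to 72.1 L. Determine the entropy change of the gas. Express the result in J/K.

ΔS_gas = 21.9 J/K

For an isothermal ideal gas ΔS_gas = nR ln(V₂/V₁) = 1.49 × 8.314 × ln(72.1/12.3) = 21.9 J/K.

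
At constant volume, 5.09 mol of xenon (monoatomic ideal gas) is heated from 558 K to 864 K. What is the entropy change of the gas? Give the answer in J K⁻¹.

ΔS = 27.8 J/K

At constant volume, ΔS = nC_V ln(T₂/T₁) with C_V = 3R/2 = 12.47 J mol⁻¹ K⁻¹.
ΔS = 5.09 × 12.47 × ln(864/558) = 27.8 J/K.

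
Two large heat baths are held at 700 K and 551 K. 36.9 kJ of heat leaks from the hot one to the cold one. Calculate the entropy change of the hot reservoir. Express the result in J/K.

ΔS_hot = -52.7 J/K

The hot reservoir loses heat Q, so ΔS_hot = −Q/T_H = −36900/700 = -52.7 J/K.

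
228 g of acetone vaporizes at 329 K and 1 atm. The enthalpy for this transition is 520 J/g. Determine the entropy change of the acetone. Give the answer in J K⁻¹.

Heat absorbed by the substance: Q = mL = 228 × 520 = 118560 J.
At constant T, ΔS = Q_rev/T = 118560 / 329 = 360 J/K.

ΔS = 360 J/K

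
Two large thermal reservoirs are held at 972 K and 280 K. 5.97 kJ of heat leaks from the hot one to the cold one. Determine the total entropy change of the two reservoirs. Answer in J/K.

ΔS_total = 15.2 J/K

ΔS_hot = −Q/T_H = −5970/972 = -6.142 J/K and ΔS_cold = +Q/T_C = 5970/280 = 21.32 J/K.
ΔS_total = -6.142 + 21.32 = 15.2 J/K, positive as the second law requires.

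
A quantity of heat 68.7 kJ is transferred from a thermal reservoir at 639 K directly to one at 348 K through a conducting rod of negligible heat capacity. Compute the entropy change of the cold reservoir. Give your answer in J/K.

The cold reservoir gains heat Q, so ΔS_cold = +Q/T_C = 68700/348 = 197 J/K.

ΔS_cold = 197 J/K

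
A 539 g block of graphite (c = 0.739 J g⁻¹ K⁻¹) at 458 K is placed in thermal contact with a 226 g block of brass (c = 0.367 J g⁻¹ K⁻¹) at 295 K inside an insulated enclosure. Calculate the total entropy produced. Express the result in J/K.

ΔS_total = 6.02 J/K

Energy balance: T_f = (m₁c₁T₁ + m₂c₂T₂)/(m₁c₁ + m₂c₂) = 429.91 K.
ΔS₁ = m₁c₁ ln(T_f/T₁) = 398.321 × ln(429.91/458) = -25.213 J/K.
ΔS₂ = m₂c₂ ln(T_f/T₂) = 82.942 × ln(429.91/295) = 31.236 J/K.
ΔS_total = -25.213 + 31.236 = 6.02 J/K.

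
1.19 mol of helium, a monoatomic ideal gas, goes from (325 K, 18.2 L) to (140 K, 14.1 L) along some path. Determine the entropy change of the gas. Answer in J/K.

Entropy is a state function: ΔS = nC_V ln(T₂/T₁) + nR ln(V₂/V₁), with C_V = 3R/2 = 12.47 J mol⁻¹ K⁻¹ for a monoatomic ideal gas.
ΔS = 1.19 × [12.47 × ln(140/325) + 8.314 × ln(14.1/18.2)] = -15 J/K.

ΔS = -15 J/K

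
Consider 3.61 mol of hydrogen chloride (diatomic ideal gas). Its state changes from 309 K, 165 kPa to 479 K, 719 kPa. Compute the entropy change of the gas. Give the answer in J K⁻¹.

ΔS = nC_p ln(T₂/T₁) − nR ln(P₂/P₁), with C_p = 7R/2 = 29.1 J mol⁻¹ K⁻¹ for a diatomic ideal gas.
ΔS = 3.61 × [29.1 × ln(479/309) − 8.314 × ln(719/165)] = 1.87 J/K.

ΔS = 1.87 J/K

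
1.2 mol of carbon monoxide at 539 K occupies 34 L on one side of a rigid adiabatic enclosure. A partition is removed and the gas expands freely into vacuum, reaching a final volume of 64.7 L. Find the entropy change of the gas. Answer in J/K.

No heat is exchanged and no work is done, so the ideal-gas temperature stays constant.
Entropy is a state function; using a reversible isothermal path, ΔS_gas = nR ln(V₂/V₁) = 1.2 × 8.314 × ln(64.7/34) = 6.42 J/K.

ΔS_gas = 6.42 J/K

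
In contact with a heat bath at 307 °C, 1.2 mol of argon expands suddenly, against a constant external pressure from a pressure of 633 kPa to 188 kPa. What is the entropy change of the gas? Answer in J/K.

Entropy is a state function, so ΔS_gas depends only on the end states.
For an isothermal ideal gas ΔS_gas = nR ln(P₁/P₂) = 1.2 × 8.314 × ln(633/188) = 12.1 J/K.

ΔS_gas = 12.1 J/K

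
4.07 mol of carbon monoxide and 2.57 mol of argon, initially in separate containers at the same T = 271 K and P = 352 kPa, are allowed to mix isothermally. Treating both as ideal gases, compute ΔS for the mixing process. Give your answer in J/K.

Mole fractions: x_A = 4.07/6.64 = 0.613, x_B = 0.387.
ΔS_mix = −R(n_A ln x_A + n_B ln x_B) = −8.314 × (4.07 ln 0.613 + 2.57 ln 0.387) = 36.8 J/K.

ΔS_mix = 36.8 J/K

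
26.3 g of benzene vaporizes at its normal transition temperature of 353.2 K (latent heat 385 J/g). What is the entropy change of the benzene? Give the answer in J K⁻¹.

ΔS = 28.7 J/K

Heat absorbed by the substance: Q = mL = 26.3 × 385 = 10125.5 J.
At constant T, ΔS = Q_rev/T = 10125.5 / 353.2 = 28.7 J/K.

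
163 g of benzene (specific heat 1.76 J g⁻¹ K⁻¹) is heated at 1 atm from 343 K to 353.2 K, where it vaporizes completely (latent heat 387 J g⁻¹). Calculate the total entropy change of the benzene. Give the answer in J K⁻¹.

ΔS = 187 J/K

Warming step: ΔS₁ = m c ln(T_tr/T_i) = 163 × 1.76 × ln(353.2/343) = 8.407 J/K.
Phase change: ΔS₂ = +mL/T_tr = 163 × 387 / 353.2 = 178.6 J/K.
ΔS_total = (8.407) + (178.6) = 187 J/K.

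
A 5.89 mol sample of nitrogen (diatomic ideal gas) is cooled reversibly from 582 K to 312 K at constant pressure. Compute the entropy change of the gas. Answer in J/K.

ΔS = -107 J/K

At constant pressure, ΔS = nC_p ln(T₂/T₁) with C_p = 7R/2 = 29.1 J mol⁻¹ K⁻¹.
ΔS = 5.89 × 29.1 × ln(312/582) = -107 J/K.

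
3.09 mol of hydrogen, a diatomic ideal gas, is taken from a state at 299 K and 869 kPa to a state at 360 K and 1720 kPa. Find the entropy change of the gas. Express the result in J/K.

ΔS = nC_p ln(T₂/T₁) − nR ln(P₂/P₁), with C_p = 7R/2 = 29.1 J mol⁻¹ K⁻¹ for a diatomic ideal gas.
ΔS = 3.09 × [29.1 × ln(360/299) − 8.314 × ln(1720/869)] = -0.846 J/K.

ΔS = -0.846 J/K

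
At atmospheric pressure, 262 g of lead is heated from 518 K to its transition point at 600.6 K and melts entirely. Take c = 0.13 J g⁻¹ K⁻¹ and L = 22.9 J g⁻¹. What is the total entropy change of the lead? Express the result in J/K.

Warming step: ΔS₁ = m c ln(T_tr/T_i) = 262 × 0.13 × ln(600.6/518) = 5.039 J/K.
Phase change: ΔS₂ = +mL/T_tr = 262 × 22.9 / 600.6 = 9.99 J/K.
ΔS_total = (5.039) + (9.99) = 15 J/K.

ΔS = 15 J/K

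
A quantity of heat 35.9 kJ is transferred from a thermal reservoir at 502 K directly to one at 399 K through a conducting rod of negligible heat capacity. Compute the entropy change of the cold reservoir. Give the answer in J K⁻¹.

The cold reservoir gains heat Q, so ΔS_cold = +Q/T_C = 35900/399 = 90 J/K.

ΔS_cold = 90 J/K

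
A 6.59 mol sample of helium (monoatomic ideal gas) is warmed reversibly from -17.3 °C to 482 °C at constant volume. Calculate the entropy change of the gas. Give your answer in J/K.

In kelvin: T₁ = 255.85 K, T₂ = 755.15 K. At constant volume, ΔS = nC_V ln(T₂/T₁) with C_V = 3R/2 = 12.47 J mol⁻¹ K⁻¹.
ΔS = 6.59 × 12.47 × ln(755.15/255.85) = 88.9 J/K.

ΔS = 88.9 J/K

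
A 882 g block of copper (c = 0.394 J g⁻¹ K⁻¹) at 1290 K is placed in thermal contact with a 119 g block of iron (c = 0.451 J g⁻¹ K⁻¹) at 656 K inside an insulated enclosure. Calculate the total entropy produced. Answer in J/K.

Energy balance: T_f = (m₁c₁T₁ + m₂c₂T₂)/(m₁c₁ + m₂c₂) = 1205.2 K.
ΔS₁ = m₁c₁ ln(T_f/T₁) = 347.508 × ln(1205.2/1290) = -23.63 J/K.
ΔS₂ = m₂c₂ ln(T_f/T₂) = 53.669 × ln(1205.2/656) = 32.64 J/K.
ΔS_total = -23.63 + 32.64 = 9.01 J/K.

ΔS_total = 9.01 J/K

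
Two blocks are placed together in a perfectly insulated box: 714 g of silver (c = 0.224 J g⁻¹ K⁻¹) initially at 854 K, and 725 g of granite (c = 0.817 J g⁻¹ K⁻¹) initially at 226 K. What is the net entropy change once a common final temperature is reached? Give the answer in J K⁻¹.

ΔS_total = 137 J/K

Energy balance: T_f = (m₁c₁T₁ + m₂c₂T₂)/(m₁c₁ + m₂c₂) = 359.52 K.
ΔS₁ = m₁c₁ ln(T_f/T₁) = 159.936 × ln(359.52/854) = -138.4 J/K.
ΔS₂ = m₂c₂ ln(T_f/T₂) = 592.325 × ln(359.52/226) = 275 J/K.
ΔS_total = -138.4 + 275 = 137 J/K.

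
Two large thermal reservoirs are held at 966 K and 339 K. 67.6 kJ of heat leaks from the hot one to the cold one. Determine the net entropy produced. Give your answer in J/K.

ΔS_total = 129 J/K

ΔS_hot = −Q/T_H = −67600/966 = -69.98 J/K and ΔS_cold = +Q/T_C = 67600/339 = 199.4 J/K.
ΔS_total = -69.98 + 199.4 = 129 J/K, positive as the second law requires.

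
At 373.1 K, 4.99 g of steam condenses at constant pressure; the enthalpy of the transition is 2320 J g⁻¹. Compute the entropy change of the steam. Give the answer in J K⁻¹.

Heat released by the substance: Q = −mL = −4.99 × 2320 = −11576.8 J.
At constant T, ΔS = Q_rev/T = −11576.8 / 373.1 = -31 J/K.

ΔS = -31 J/K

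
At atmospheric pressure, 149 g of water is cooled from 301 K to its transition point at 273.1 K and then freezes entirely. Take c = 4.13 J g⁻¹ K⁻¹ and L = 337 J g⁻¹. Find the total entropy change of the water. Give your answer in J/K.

Cooling step: ΔS₁ = m c ln(T_tr/T_i) = 149 × 4.13 × ln(273.1/301) = -59.86 J/K.
Phase change: ΔS₂ = −mL/T_tr = −149 × 337 / 273.1 = -183.9 J/K.
ΔS_total = (-59.86) + (-183.9) = -244 J/K.

ΔS = -244 J/K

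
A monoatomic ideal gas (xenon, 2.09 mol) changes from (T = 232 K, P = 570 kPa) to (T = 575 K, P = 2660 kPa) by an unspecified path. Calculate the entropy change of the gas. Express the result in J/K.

ΔS = nC_p ln(T₂/T₁) − nR ln(P₂/P₁), with C_p = 5R/2 = 20.79 J mol⁻¹ K⁻¹ for a monoatomic ideal gas.
ΔS = 2.09 × [20.79 × ln(575/232) − 8.314 × ln(2660/570)] = 12.7 J/K.

ΔS = 12.7 J/K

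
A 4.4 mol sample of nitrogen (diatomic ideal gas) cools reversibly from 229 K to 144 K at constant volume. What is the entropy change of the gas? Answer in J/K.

At constant volume, ΔS = nC_V ln(T₂/T₁) with C_V = 5R/2 = 20.79 J mol⁻¹ K⁻¹.
ΔS = 4.4 × 20.79 × ln(144/229) = -42.4 J/K.

ΔS = -42.4 J/K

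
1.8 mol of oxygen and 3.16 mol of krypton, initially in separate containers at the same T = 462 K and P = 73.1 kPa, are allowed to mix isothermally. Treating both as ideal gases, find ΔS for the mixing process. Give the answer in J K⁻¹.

ΔS_mix = 27 J/K

Mole fractions: x_A = 1.8/4.96 = 0.363, x_B = 0.637.
ΔS_mix = −R(n_A ln x_A + n_B ln x_B) = −8.314 × (1.8 ln 0.363 + 3.16 ln 0.637) = 27 J/K.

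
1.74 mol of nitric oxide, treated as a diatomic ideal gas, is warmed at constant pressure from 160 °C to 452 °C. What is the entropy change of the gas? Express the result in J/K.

In kelvin: T₁ = 433.15 K, T₂ = 725.15 K. At constant pressure, ΔS = nC_p ln(T₂/T₁) with C_p = 7R/2 = 29.1 J mol⁻¹ K⁻¹.
ΔS = 1.74 × 29.1 × ln(725.15/433.15) = 26.1 J/K.

ΔS = 26.1 J/K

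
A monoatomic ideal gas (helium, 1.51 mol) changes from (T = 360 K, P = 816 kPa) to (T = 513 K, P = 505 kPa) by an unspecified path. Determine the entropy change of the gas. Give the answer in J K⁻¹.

ΔS = nC_p ln(T₂/T₁) − nR ln(P₂/P₁), with C_p = 5R/2 = 20.79 J mol⁻¹ K⁻¹ for a monoatomic ideal gas.
ΔS = 1.51 × [20.79 × ln(513/360) − 8.314 × ln(505/816)] = 17.1 J/K.

ΔS = 17.1 J/K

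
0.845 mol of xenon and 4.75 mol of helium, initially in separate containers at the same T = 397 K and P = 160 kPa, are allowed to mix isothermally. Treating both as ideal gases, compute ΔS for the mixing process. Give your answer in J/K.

Mole fractions: x_A = 0.845/5.59 = 0.151, x_B = 0.849.
ΔS_mix = −R(n_A ln x_A + n_B ln x_B) = −8.314 × (0.845 ln 0.151 + 4.75 ln 0.849) = 19.7 J/K.

ΔS_mix = 19.7 J/K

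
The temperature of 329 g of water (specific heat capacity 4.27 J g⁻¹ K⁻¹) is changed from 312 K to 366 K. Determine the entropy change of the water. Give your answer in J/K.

ΔS = 224 J/K

ΔS = ∫dQ_rev/T = m c ln(T₂/T₁) = 329 × 4.27 × ln(366/312) = 224 J/K.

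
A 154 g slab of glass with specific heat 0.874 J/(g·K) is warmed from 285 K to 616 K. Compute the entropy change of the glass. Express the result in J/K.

ΔS = ∫dQ_rev/T = m c ln(T₂/T₁) = 154 × 0.874 × ln(616/285) = 104 J/K.

ΔS = 104 J/K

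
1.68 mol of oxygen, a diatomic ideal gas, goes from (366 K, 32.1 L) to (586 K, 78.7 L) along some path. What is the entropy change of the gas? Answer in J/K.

Entropy is a state function: ΔS = nC_V ln(T₂/T₁) + nR ln(V₂/V₁), with C_V = 5R/2 = 20.79 J mol⁻¹ K⁻¹ for a diatomic ideal gas.
ΔS = 1.68 × [20.79 × ln(586/366) + 8.314 × ln(78.7/32.1)] = 29 J/K.

ΔS = 29 J/K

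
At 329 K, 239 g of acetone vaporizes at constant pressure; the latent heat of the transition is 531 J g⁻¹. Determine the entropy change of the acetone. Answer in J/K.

Heat absorbed by the substance: Q = mL = 239 × 531 = 126909 J.
At constant T, ΔS = Q_rev/T = 126909 / 329 = 386 J/K.

ΔS = 386 J/K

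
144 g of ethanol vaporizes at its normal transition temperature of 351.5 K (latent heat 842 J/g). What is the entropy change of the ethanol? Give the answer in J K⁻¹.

ΔS = 345 J/K

Heat absorbed by the substance: Q = mL = 144 × 842 = 121248 J.
At constant T, ΔS = Q_rev/T = 121248 / 351.5 = 345 J/K.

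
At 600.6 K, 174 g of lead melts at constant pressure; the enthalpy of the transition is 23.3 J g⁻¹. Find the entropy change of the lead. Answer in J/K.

Heat absorbed by the substance: Q = mL = 174 × 23.3 = 4054.2 J.
At constant T, ΔS = Q_rev/T = 4054.2 / 600.6 = 6.75 J/K.

ΔS = 6.75 J/K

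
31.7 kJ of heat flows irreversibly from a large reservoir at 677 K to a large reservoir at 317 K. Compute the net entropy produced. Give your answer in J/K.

ΔS_hot = −Q/T_H = −31700/677 = -46.82 J/K and ΔS_cold = +Q/T_C = 31700/317 = 100 J/K.
ΔS_total = -46.82 + 100 = 53.2 J/K, positive as the second law requires.

ΔS_total = 53.2 J/K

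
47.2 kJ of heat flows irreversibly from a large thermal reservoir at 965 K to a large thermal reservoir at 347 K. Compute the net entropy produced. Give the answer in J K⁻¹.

ΔS_total = 87.1 J/K

ΔS_hot = −Q/T_H = −47200/965 = -48.91 J/K and ΔS_cold = +Q/T_C = 47200/347 = 136 J/K.
ΔS_total = -48.91 + 136 = 87.1 J/K, positive as the second law requires.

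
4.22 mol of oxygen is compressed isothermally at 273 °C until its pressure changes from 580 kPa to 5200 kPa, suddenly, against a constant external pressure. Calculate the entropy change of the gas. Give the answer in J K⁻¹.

Entropy is a state function, so ΔS_gas depends only on the end states.
For an isothermal ideal gas ΔS_gas = nR ln(P₁/P₂) = 4.22 × 8.314 × ln(580/5200) = -77 J/K.

ΔS_gas = -77 J/K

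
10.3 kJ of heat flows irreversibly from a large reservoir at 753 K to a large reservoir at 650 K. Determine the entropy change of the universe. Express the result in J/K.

ΔS_total = 2.17 J/K

ΔS_hot = −Q/T_H = −10300/753 = -13.68 J/K and ΔS_cold = +Q/T_C = 10300/650 = 15.85 J/K.
ΔS_total = -13.68 + 15.85 = 2.17 J/K, positive as the second law requires.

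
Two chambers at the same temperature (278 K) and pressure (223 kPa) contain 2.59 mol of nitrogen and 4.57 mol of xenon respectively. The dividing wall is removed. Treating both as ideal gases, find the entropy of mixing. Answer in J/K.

ΔS_mix = 39 J/K

Mole fractions: x_A = 2.59/7.16 = 0.362, x_B = 0.638.
ΔS_mix = −R(n_A ln x_A + n_B ln x_B) = −8.314 × (2.59 ln 0.362 + 4.57 ln 0.638) = 39 J/K.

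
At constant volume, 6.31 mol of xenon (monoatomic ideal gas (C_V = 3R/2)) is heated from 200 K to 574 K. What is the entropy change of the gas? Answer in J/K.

At constant volume, ΔS = nC_V ln(T₂/T₁) with C_V = 3R/2 = 12.47 J mol⁻¹ K⁻¹.
ΔS = 6.31 × 12.47 × ln(574/200) = 83 J/K.

ΔS = 83 J/K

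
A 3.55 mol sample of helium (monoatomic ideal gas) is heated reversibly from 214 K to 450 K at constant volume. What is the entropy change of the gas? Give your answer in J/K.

At constant volume, ΔS = nC_V ln(T₂/T₁) with C_V = 3R/2 = 12.47 J mol⁻¹ K⁻¹.
ΔS = 3.55 × 12.47 × ln(450/214) = 32.9 J/K.

ΔS = 32.9 J/K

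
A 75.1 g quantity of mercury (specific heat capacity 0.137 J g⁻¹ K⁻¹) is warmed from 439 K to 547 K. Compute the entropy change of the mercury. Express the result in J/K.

ΔS = ∫dQ_rev/T = m c ln(T₂/T₁) = 75.1 × 0.137 × ln(547/439) = 2.26 J/K.

ΔS = 2.26 J/K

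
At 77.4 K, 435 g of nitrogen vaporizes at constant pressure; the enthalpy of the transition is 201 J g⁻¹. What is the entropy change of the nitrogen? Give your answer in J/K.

ΔS = 1130 J/K

Heat absorbed by the substance: Q = mL = 435 × 201 = 87435 J.
At constant T, ΔS = Q_rev/T = 87435 / 77.4 = 1130 J/K.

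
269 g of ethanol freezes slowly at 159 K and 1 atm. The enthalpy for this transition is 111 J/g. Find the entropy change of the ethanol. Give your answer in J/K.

ΔS = -188 J/K

Heat released by the substance: Q = −mL = −269 × 111 = −29859 J.
At constant T, ΔS = Q_rev/T = −29859 / 159 = -188 J/K.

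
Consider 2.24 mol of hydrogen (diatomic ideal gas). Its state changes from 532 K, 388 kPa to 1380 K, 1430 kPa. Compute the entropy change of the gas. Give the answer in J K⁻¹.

ΔS = 37.8 J/K

ΔS = nC_p ln(T₂/T₁) − nR ln(P₂/P₁), with C_p = 7R/2 = 29.1 J mol⁻¹ K⁻¹ for a diatomic ideal gas.
ΔS = 2.24 × [29.1 × ln(1380/532) − 8.314 × ln(1430/388)] = 37.8 J/K.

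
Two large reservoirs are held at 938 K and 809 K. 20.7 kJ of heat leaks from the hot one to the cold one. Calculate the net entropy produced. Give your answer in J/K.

ΔS_hot = −Q/T_H = −20700/938 = -22.07 J/K and ΔS_cold = +Q/T_C = 20700/809 = 25.59 J/K.
ΔS_total = -22.07 + 25.59 = 3.52 J/K, positive as the second law requires.

ΔS_total = 3.52 J/K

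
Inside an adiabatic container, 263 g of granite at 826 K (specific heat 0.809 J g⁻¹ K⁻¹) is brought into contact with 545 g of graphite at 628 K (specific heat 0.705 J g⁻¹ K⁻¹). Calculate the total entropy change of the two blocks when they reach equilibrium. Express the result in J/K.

ΔS_total = 5.26 J/K

Energy balance: T_f = (m₁c₁T₁ + m₂c₂T₂)/(m₁c₁ + m₂c₂) = 698.57 K.
ΔS₁ = m₁c₁ ln(T_f/T₁) = 212.767 × ln(698.57/826) = -35.652 J/K.
ΔS₂ = m₂c₂ ln(T_f/T₂) = 384.225 × ln(698.57/628) = 40.916 J/K.
ΔS_total = -35.652 + 40.916 = 5.26 J/K.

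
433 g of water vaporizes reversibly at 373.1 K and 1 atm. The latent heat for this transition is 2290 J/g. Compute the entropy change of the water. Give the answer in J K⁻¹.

Heat absorbed by the substance: Q = mL = 433 × 2290 = 991570 J.
At constant T, ΔS = Q_rev/T = 991570 / 373.1 = 2660 J/K.

ΔS = 2660 J/K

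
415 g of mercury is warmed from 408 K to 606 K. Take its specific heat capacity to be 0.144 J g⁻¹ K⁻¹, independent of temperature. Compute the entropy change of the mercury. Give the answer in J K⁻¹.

ΔS = 23.6 J/K

ΔS = ∫dQ_rev/T = m c ln(T₂/T₁) = 415 × 0.144 × ln(606/408) = 23.6 J/K.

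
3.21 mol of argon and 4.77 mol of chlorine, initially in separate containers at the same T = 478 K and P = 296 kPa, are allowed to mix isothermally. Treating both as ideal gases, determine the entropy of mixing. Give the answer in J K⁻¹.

ΔS_mix = 44.7 J/K

Mole fractions: x_A = 3.21/7.98 = 0.402, x_B = 0.598.
ΔS_mix = −R(n_A ln x_A + n_B ln x_B) = −8.314 × (3.21 ln 0.402 + 4.77 ln 0.598) = 44.7 J/K.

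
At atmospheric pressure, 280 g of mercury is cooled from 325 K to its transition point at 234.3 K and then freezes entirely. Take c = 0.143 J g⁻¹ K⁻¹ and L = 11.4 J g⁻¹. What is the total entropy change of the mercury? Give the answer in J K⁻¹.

ΔS = -26.7 J/K

Cooling step: ΔS₁ = m c ln(T_tr/T_i) = 280 × 0.143 × ln(234.3/325) = -13.1 J/K.
Phase change: ΔS₂ = −mL/T_tr = −280 × 11.4 / 234.3 = -13.62 J/K.
ΔS_total = (-13.1) + (-13.62) = -26.7 J/K.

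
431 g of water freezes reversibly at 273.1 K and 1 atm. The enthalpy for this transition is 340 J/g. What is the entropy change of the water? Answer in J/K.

ΔS = -537 J/K

Heat released by the substance: Q = −mL = −431 × 340 = −146540 J.
At constant T, ΔS = Q_rev/T = −146540 / 273.1 = -537 J/K.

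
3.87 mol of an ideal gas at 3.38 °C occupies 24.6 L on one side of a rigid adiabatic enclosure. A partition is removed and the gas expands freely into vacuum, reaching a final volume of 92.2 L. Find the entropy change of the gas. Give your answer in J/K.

For an ideal gas in free expansion Q = 0 and W = 0, so T is unchanged.
Entropy is a state function; using a reversible isothermal path, ΔS_gas = nR ln(V₂/V₁) = 3.87 × 8.314 × ln(92.2/24.6) = 42.5 J/K.

ΔS_gas = 42.5 J/K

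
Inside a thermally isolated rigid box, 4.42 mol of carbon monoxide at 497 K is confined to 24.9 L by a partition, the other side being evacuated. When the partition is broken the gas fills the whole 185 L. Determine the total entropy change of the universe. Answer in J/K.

For an ideal gas in free expansion Q = 0 and W = 0, so T is unchanged.
Entropy is a state function; using a reversible isothermal path, ΔS_gas = nR ln(V₂/V₁) = 4.42 × 8.314 × ln(185/24.9) = 73.7 J/K.
The insulated surroundings exchange no heat, so ΔS_surr = 0 and ΔS_universe = ΔS_gas.

ΔS_universe = 73.7 J/K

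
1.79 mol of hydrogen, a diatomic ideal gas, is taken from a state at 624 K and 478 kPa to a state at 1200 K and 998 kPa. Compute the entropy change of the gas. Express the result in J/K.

ΔS = nC_p ln(T₂/T₁) − nR ln(P₂/P₁), with C_p = 7R/2 = 29.1 J mol⁻¹ K⁻¹ for a diatomic ideal gas.
ΔS = 1.79 × [29.1 × ln(1200/624) − 8.314 × ln(998/478)] = 23.1 J/K.

ΔS = 23.1 J/K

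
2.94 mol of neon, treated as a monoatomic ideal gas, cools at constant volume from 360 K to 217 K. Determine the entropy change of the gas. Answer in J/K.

ΔS = -18.6 J/K

At constant volume, ΔS = nC_V ln(T₂/T₁) with C_V = 3R/2 = 12.47 J mol⁻¹ K⁻¹.
ΔS = 2.94 × 12.47 × ln(217/360) = -18.6 J/K.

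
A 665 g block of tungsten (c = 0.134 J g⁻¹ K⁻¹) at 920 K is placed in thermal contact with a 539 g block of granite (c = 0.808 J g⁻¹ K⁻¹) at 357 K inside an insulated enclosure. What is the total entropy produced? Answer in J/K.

Energy balance: T_f = (m₁c₁T₁ + m₂c₂T₂)/(m₁c₁ + m₂c₂) = 452.63 K.
ΔS₁ = m₁c₁ ln(T_f/T₁) = 89.11 × ln(452.63/920) = -63.21 J/K.
ΔS₂ = m₂c₂ ln(T_f/T₂) = 435.512 × ln(452.63/357) = 103.4 J/K.
ΔS_total = -63.21 + 103.4 = 40.2 J/K.

ΔS_total = 40.2 J/K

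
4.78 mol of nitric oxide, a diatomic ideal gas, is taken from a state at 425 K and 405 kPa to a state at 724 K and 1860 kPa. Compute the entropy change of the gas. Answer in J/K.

ΔS = 13.5 J/K

ΔS = nC_p ln(T₂/T₁) − nR ln(P₂/P₁), with C_p = 7R/2 = 29.1 J mol⁻¹ K⁻¹ for a diatomic ideal gas.
ΔS = 4.78 × [29.1 × ln(724/425) − 8.314 × ln(1860/405)] = 13.5 J/K.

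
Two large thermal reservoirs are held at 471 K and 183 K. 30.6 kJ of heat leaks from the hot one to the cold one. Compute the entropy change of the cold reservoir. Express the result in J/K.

The cold reservoir gains heat Q, so ΔS_cold = +Q/T_C = 30600/183 = 167 J/K.

ΔS_cold = 167 J/K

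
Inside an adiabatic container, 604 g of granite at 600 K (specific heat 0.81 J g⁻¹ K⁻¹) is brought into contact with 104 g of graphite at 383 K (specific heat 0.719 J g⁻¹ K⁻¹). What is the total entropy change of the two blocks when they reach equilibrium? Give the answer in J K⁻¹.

ΔS_total = 5.85 J/K

Energy balance: T_f = (m₁c₁T₁ + m₂c₂T₂)/(m₁c₁ + m₂c₂) = 571.23 K.
ΔS₁ = m₁c₁ ln(T_f/T₁) = 489.24 × ln(571.23/600) = -24.04 J/K.
ΔS₂ = m₂c₂ ln(T_f/T₂) = 74.776 × ln(571.23/383) = 29.89 J/K.
ΔS_total = -24.04 + 29.89 = 5.85 J/K.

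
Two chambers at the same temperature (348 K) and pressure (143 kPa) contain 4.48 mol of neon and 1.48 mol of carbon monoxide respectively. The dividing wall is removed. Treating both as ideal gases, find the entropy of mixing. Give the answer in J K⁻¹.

Mole fractions: x_A = 4.48/5.96 = 0.752, x_B = 0.248.
ΔS_mix = −R(n_A ln x_A + n_B ln x_B) = −8.314 × (4.48 ln 0.752 + 1.48 ln 0.248) = 27.8 J/K.

ΔS_mix = 27.8 J/K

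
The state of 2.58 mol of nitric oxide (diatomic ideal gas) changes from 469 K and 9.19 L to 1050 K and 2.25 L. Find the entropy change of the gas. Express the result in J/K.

ΔS = 13 J/K

Entropy is a state function: ΔS = nC_V ln(T₂/T₁) + nR ln(V₂/V₁), with C_V = 5R/2 = 20.79 J mol⁻¹ K⁻¹ for a diatomic ideal gas.
ΔS = 2.58 × [20.79 × ln(1050/469) + 8.314 × ln(2.25/9.19)] = 13 J/K.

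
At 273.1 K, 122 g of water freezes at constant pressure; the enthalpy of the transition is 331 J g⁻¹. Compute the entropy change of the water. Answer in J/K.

ΔS = -148 J/K

Heat released by the substance: Q = −mL = −122 × 331 = −40382 J.
At constant T, ΔS = Q_rev/T = −40382 / 273.1 = -148 J/K.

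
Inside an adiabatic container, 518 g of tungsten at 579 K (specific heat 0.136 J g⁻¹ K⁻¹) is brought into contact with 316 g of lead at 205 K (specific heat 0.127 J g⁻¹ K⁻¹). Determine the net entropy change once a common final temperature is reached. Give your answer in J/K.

Energy balance: T_f = (m₁c₁T₁ + m₂c₂T₂)/(m₁c₁ + m₂c₂) = 443.27 K.
ΔS₁ = m₁c₁ ln(T_f/T₁) = 70.448 × ln(443.27/579) = -18.82 J/K.
ΔS₂ = m₂c₂ ln(T_f/T₂) = 40.132 × ln(443.27/205) = 30.95 J/K.
ΔS_total = -18.82 + 30.95 = 12.1 J/K.

ΔS_total = 12.1 J/K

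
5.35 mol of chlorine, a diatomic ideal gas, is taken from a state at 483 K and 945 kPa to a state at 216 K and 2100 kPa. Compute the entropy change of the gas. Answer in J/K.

ΔS = -161 J/K

ΔS = nC_p ln(T₂/T₁) − nR ln(P₂/P₁), with C_p = 7R/2 = 29.1 J mol⁻¹ K⁻¹ for a diatomic ideal gas.
ΔS = 5.35 × [29.1 × ln(216/483) − 8.314 × ln(2100/945)] = -161 J/K.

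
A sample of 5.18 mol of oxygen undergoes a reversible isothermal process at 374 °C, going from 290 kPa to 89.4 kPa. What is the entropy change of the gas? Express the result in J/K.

For an isothermal ideal gas ΔS_gas = nR ln(P₁/P₂) = 5.18 × 8.314 × ln(290/89.4) = 50.7 J/K.

ΔS_gas = 50.7 J/K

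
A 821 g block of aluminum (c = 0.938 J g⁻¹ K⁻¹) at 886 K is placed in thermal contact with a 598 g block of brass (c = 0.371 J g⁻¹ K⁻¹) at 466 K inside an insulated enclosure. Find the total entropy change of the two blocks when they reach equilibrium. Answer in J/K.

Energy balance: T_f = (m₁c₁T₁ + m₂c₂T₂)/(m₁c₁ + m₂c₂) = 792.06 K.
ΔS₁ = m₁c₁ ln(T_f/T₁) = 770.098 × ln(792.06/886) = -86.31 J/K.
ΔS₂ = m₂c₂ ln(T_f/T₂) = 221.858 × ln(792.06/466) = 117.7 J/K.
ΔS_total = -86.31 + 117.7 = 31.4 J/K.

ΔS_total = 31.4 J/K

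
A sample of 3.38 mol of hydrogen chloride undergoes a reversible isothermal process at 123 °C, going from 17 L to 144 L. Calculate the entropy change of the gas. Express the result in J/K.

ΔS_gas = 60 J/K

For an isothermal ideal gas ΔS_gas = nR ln(V₂/V₁) = 3.38 × 8.314 × ln(144/17) = 60 J/K.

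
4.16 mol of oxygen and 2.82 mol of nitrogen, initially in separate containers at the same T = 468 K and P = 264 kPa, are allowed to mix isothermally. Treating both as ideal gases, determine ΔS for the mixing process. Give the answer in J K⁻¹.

Mole fractions: x_A = 4.16/6.98 = 0.596, x_B = 0.404.
ΔS_mix = −R(n_A ln x_A + n_B ln x_B) = −8.314 × (4.16 ln 0.596 + 2.82 ln 0.404) = 39.1 J/K.

ΔS_mix = 39.1 J/K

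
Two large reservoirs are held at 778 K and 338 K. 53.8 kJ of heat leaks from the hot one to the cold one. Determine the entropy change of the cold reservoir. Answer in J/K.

The cold reservoir gains heat Q, so ΔS_cold = +Q/T_C = 53800/338 = 159 J/K.

ΔS_cold = 159 J/K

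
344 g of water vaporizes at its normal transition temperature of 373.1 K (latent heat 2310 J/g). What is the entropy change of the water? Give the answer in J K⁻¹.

ΔS = 2130 J/K

Heat absorbed by the substance: Q = mL = 344 × 2310 = 794640 J.
At constant T, ΔS = Q_rev/T = 794640 / 373.1 = 2130 J/K.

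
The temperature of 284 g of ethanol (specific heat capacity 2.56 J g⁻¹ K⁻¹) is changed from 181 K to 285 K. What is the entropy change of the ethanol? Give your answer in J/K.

ΔS = ∫dQ_rev/T = m c ln(T₂/T₁) = 284 × 2.56 × ln(285/181) = 330 J/K.

ΔS = 330 J/K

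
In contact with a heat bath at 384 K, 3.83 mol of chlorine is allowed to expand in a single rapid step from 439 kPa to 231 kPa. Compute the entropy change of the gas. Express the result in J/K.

Entropy is a state function, so ΔS_gas depends only on the end states.
For an isothermal ideal gas ΔS_gas = nR ln(P₁/P₂) = 3.83 × 8.314 × ln(439/231) = 20.4 J/K.

ΔS_gas = 20.4 J/K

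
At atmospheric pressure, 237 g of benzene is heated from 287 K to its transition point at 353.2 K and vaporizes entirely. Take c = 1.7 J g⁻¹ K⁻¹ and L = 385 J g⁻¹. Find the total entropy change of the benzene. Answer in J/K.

ΔS = 342 J/K

Warming step: ΔS₁ = m c ln(T_tr/T_i) = 237 × 1.7 × ln(353.2/287) = 83.62 J/K.
Phase change: ΔS₂ = +mL/T_tr = 237 × 385 / 353.2 = 258.3 J/K.
ΔS_total = (83.62) + (258.3) = 342 J/K.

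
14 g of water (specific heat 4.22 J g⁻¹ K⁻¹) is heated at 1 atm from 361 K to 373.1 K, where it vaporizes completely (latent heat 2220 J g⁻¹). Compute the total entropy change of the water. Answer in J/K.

ΔS = 85.2 J/K

Warming step: ΔS₁ = m c ln(T_tr/T_i) = 14 × 4.22 × ln(373.1/361) = 1.948 J/K.
Phase change: ΔS₂ = +mL/T_tr = 14 × 2220 / 373.1 = 83.3 J/K.
ΔS_total = (1.948) + (83.3) = 85.2 J/K.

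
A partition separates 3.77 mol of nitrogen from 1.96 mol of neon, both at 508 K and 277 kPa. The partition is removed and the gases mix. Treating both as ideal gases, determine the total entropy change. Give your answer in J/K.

ΔS_mix = 30.6 J/K

Mole fractions: x_A = 3.77/5.73 = 0.658, x_B = 0.342.
ΔS_mix = −R(n_A ln x_A + n_B ln x_B) = −8.314 × (3.77 ln 0.658 + 1.96 ln 0.342) = 30.6 J/K.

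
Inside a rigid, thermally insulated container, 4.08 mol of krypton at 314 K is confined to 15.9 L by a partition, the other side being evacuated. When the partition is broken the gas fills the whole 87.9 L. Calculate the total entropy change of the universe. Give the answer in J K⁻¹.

ΔS_universe = 58 J/K

No heat is exchanged and no work is done, so the ideal-gas temperature stays constant.
Entropy is a state function; using a reversible isothermal path, ΔS_gas = nR ln(V₂/V₁) = 4.08 × 8.314 × ln(87.9/15.9) = 58 J/K.
The insulated surroundings exchange no heat, so ΔS_surr = 0 and ΔS_universe = ΔS_gas.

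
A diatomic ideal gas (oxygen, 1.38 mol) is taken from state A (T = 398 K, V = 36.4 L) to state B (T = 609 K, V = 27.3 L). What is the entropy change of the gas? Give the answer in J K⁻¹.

ΔS = 8.9 J/K

Entropy is a state function: ΔS = nC_V ln(T₂/T₁) + nR ln(V₂/V₁), with C_V = 5R/2 = 20.79 J mol⁻¹ K⁻¹ for a diatomic ideal gas.
ΔS = 1.38 × [20.79 × ln(609/398) + 8.314 × ln(27.3/36.4)] = 8.9 J/K.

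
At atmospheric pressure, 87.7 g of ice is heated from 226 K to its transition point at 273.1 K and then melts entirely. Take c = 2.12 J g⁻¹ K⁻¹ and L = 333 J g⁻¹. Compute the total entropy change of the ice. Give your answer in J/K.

Warming step: ΔS₁ = m c ln(T_tr/T_i) = 87.7 × 2.12 × ln(273.1/226) = 35.2 J/K.
Phase change: ΔS₂ = +mL/T_tr = 87.7 × 333 / 273.1 = 106.9 J/K.
ΔS_total = (35.2) + (106.9) = 142 J/K.

ΔS = 142 J/K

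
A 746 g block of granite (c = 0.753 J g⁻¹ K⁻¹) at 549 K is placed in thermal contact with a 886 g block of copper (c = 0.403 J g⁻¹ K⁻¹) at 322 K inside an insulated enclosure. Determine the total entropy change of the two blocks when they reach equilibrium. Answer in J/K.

Energy balance: T_f = (m₁c₁T₁ + m₂c₂T₂)/(m₁c₁ + m₂c₂) = 460.78 K.
ΔS₁ = m₁c₁ ln(T_f/T₁) = 561.738 × ln(460.78/549) = -98.4 J/K.
ΔS₂ = m₂c₂ ln(T_f/T₂) = 357.058 × ln(460.78/322) = 128 J/K.
ΔS_total = -98.4 + 128 = 29.6 J/K.

ΔS_total = 29.6 J/K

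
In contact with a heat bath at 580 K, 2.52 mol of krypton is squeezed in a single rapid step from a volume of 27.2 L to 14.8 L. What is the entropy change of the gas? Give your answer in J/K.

Entropy is a state function, so ΔS_gas depends only on the end states.
For an isothermal ideal gas ΔS_gas = nR ln(V₂/V₁) = 2.52 × 8.314 × ln(14.8/27.2) = -12.8 J/K.

ΔS_gas = -12.8 J/K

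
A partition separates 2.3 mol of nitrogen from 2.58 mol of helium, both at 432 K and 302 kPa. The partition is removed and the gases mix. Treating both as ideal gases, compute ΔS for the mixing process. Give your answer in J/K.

Mole fractions: x_A = 2.3/4.88 = 0.471, x_B = 0.529.
ΔS_mix = −R(n_A ln x_A + n_B ln x_B) = −8.314 × (2.3 ln 0.471 + 2.58 ln 0.529) = 28.1 J/K.

ΔS_mix = 28.1 J/K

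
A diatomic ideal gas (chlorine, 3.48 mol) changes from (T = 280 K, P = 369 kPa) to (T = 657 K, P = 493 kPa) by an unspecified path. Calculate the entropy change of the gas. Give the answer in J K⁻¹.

ΔS = 78 J/K

ΔS = nC_p ln(T₂/T₁) − nR ln(P₂/P₁), with C_p = 7R/2 = 29.1 J mol⁻¹ K⁻¹ for a diatomic ideal gas.
ΔS = 3.48 × [29.1 × ln(657/280) − 8.314 × ln(493/369)] = 78 J/K.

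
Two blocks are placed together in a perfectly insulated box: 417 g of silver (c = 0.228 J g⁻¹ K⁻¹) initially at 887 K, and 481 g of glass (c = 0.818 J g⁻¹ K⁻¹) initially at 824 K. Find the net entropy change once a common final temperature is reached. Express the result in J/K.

ΔS_total = 0.211 J/K

Energy balance: T_f = (m₁c₁T₁ + m₂c₂T₂)/(m₁c₁ + m₂c₂) = 836.26 K.
ΔS₁ = m₁c₁ ln(T_f/T₁) = 95.076 × ln(836.26/887) = -5.6 J/K.
ΔS₂ = m₂c₂ ln(T_f/T₂) = 393.458 × ln(836.26/824) = 5.811 J/K.
ΔS_total = -5.6 + 5.811 = 0.211 J/K.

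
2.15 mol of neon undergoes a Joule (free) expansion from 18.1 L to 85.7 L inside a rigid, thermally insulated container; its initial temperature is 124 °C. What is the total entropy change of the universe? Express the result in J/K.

ΔS_universe = 27.8 J/K

No heat is exchanged and no work is done, so the ideal-gas temperature stays constant.
Entropy is a state function; using a reversible isothermal path, ΔS_gas = nR ln(V₂/V₁) = 2.15 × 8.314 × ln(85.7/18.1) = 27.8 J/K.
The insulated surroundings exchange no heat, so ΔS_surr = 0 and ΔS_universe = ΔS_gas.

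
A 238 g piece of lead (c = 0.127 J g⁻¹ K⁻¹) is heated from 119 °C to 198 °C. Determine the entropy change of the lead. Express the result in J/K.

In kelvin: T₁ = 392.15 K, T₂ = 471.15 K. ΔS = ∫dQ_rev/T = m c ln(T₂/T₁) = 238 × 0.127 × ln(471.15/392.15) = 5.55 J/K.

ΔS = 5.55 J/K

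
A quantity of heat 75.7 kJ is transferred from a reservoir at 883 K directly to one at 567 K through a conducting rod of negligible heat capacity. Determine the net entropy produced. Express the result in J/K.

ΔS_hot = −Q/T_H = −75700/883 = -85.73 J/K and ΔS_cold = +Q/T_C = 75700/567 = 133.5 J/K.
ΔS_total = -85.73 + 133.5 = 47.8 J/K, positive as the second law requires.

ΔS_total = 47.8 J/K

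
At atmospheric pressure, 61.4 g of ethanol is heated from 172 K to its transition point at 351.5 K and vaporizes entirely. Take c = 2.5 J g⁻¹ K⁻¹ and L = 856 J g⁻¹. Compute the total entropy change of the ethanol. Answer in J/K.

ΔS = 259 J/K

Warming step: ΔS₁ = m c ln(T_tr/T_i) = 61.4 × 2.5 × ln(351.5/172) = 109.7 J/K.
Phase change: ΔS₂ = +mL/T_tr = 61.4 × 856 / 351.5 = 149.5 J/K.
ΔS_total = (109.7) + (149.5) = 259 J/K.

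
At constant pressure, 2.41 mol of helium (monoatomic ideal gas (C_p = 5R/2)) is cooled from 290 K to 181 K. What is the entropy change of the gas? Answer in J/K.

At constant pressure, ΔS = nC_p ln(T₂/T₁) with C_p = 5R/2 = 20.79 J mol⁻¹ K⁻¹.
ΔS = 2.41 × 20.79 × ln(181/290) = -23.6 J/K.

ΔS = -23.6 J/K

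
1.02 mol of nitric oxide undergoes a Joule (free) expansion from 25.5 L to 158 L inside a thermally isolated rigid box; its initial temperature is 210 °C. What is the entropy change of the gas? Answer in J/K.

ΔS_gas = 15.5 J/K

For an ideal gas in free expansion Q = 0 and W = 0, so T is unchanged.
Entropy is a state function; using a reversible isothermal path, ΔS_gas = nR ln(V₂/V₁) = 1.02 × 8.314 × ln(158/25.5) = 15.5 J/K.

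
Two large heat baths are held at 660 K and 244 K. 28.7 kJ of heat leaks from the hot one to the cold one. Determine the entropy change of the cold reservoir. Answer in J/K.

The cold reservoir gains heat Q, so ΔS_cold = +Q/T_C = 28700/244 = 118 J/K.

ΔS_cold = 118 J/K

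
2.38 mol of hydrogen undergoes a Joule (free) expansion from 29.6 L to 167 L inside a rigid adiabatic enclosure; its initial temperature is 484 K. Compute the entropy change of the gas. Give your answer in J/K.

No heat is exchanged and no work is done, so the ideal-gas temperature stays constant.
Entropy is a state function; using a reversible isothermal path, ΔS_gas = nR ln(V₂/V₁) = 2.38 × 8.314 × ln(167/29.6) = 34.2 J/K.

ΔS_gas = 34.2 J/K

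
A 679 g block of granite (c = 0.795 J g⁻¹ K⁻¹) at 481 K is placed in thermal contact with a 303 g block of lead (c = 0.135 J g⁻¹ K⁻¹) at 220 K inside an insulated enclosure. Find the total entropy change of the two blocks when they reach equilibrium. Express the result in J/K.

ΔS_total = 9.37 J/K

Energy balance: T_f = (m₁c₁T₁ + m₂c₂T₂)/(m₁c₁ + m₂c₂) = 462.62 K.
ΔS₁ = m₁c₁ ln(T_f/T₁) = 539.805 × ln(462.62/481) = -21.037 J/K.
ΔS₂ = m₂c₂ ln(T_f/T₂) = 40.905 × ln(462.62/220) = 30.403 J/K.
ΔS_total = -21.037 + 30.403 = 9.37 J/K.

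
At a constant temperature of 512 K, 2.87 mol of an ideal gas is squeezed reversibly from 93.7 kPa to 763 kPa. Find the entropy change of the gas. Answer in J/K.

ΔS_gas = -50 J/K

For an isothermal ideal gas ΔS_gas = nR ln(P₁/P₂) = 2.87 × 8.314 × ln(93.7/763) = -50 J/K.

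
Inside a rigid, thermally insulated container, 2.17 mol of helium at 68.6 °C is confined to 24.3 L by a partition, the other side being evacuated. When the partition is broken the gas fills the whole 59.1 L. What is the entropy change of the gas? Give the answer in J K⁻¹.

ΔS_gas = 16 J/K

For an ideal gas in free expansion Q = 0 and W = 0, so T is unchanged.
Entropy is a state function; using a reversible isothermal path, ΔS_gas = nR ln(V₂/V₁) = 2.17 × 8.314 × ln(59.1/24.3) = 16 J/K.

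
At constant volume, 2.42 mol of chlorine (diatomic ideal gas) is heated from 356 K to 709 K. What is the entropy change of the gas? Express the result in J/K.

At constant volume, ΔS = nC_V ln(T₂/T₁) with C_V = 5R/2 = 20.79 J mol⁻¹ K⁻¹.
ΔS = 2.42 × 20.79 × ln(709/356) = 34.7 J/K.

ΔS = 34.7 J/K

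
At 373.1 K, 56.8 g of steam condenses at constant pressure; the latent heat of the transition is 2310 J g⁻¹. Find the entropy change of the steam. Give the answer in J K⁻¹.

Heat released by the substance: Q = −mL = −56.8 × 2310 = −131208 J.
At constant T, ΔS = Q_rev/T = −131208 / 373.1 = -352 J/K.

ΔS = -352 J/K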